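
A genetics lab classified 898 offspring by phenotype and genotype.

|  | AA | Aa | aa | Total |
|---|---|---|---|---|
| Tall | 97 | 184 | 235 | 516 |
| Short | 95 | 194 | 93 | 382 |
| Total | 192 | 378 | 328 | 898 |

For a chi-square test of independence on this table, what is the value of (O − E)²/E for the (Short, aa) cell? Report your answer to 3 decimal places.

Row total (Short) = 382; column total (aa) = 328; N = 898.
Expected count E = 382 × 328 / 898 = 139.52784.
Contribution = (O − E)²/E = (93 − 139.52784)² / 139.52784 = 15.515.

15.515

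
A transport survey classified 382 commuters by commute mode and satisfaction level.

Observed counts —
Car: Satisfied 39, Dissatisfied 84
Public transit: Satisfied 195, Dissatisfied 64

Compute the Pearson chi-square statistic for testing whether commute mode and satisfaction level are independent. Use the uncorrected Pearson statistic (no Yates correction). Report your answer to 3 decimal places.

Row totals: 123, 259. Column totals: 234, 148. Grand total N = 382.
Expected counts (row total × column total / N):
  Car, Satisfied: 123×234/382 = 75.3455
  Car, Dissatisfied: 123×148/382 = 47.6545
  Public transit, Satisfied: 259×234/382 = 158.6545
  Public transit, Dissatisfied: 259×148/382 = 100.3455
Contributions (O − E)²/E:
  (39 − 75.3455)²/75.3455 = 17.5325
  (84 − 47.6545)²/47.6545 = 27.7203
  (195 − 158.6545)²/158.6545 = 8.3262
  (64 − 100.3455)²/100.3455 = 13.1645
χ² = 17.5325 + 27.7203 + 8.3262 + 13.1645 = 66.744

66.744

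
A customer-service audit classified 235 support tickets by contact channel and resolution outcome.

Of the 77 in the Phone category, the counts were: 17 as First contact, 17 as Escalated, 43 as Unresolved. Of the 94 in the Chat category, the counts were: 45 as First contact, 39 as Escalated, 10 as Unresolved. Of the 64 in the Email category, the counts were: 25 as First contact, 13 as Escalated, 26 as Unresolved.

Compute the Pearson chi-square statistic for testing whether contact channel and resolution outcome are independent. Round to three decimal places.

Row totals: 77, 94, 64. Column totals: 87, 69, 79. Grand total N = 235.
Expected counts (row total × column total / N):
  Phone, First contact: 77×87/235 = 28.5064
  Phone, Escalated: 77×69/235 = 22.6085
  Phone, Unresolved: 77×79/235 = 25.8851
  Chat, First contact: 94×87/235 = 34.8000
  Chat, Escalated: 94×69/235 = 27.6000
  Chat, Unresolved: 94×79/235 = 31.6000
  Email, First contact: 64×87/235 = 23.6936
  Email, Escalated: 64×69/235 = 18.7915
  Email, Unresolved: 64×79/235 = 21.5149
Contributions (O − E)²/E:
  (17 − 28.5064)²/28.5064 = 4.6445
  (17 − 22.6085)²/22.6085 = 1.3913
  (43 − 25.8851)²/25.8851 = 11.3162
  (45 − 34.8000)²/34.8000 = 2.9897
  (39 − 27.6000)²/27.6000 = 4.7087
  (10 − 31.6000)²/31.6000 = 14.7646
  (25 − 23.6936)²/23.6936 = 0.0720
  (13 − 18.7915)²/18.7915 = 1.7849
  (26 − 21.5149)²/21.5149 = 0.9350
χ² = 4.6445 + 1.3913 + 11.3162 + 2.9897 + 4.7087 + 14.7646 + 0.0720 + 1.7849 + 0.9350 = 42.607

42.607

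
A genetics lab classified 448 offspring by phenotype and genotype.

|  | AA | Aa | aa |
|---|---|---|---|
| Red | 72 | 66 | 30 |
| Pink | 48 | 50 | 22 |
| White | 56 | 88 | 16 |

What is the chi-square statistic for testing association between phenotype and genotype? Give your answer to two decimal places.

Row totals: 168, 120, 160. Column totals: 176, 204, 68. Grand total N = 448.
Expected counts (row total × column total / N):
  Red, AA: 168×176/448 = 66.000
  Red, Aa: 168×204/448 = 76.500
  Red, aa: 168×68/448 = 25.500
  Pink, AA: 120×176/448 = 47.143
  Pink, Aa: 120×204/448 = 54.643
  Pink, aa: 120×68/448 = 18.214
  White, AA: 160×176/448 = 62.857
  White, Aa: 160×204/448 = 72.857
  White, aa: 160×68/448 = 24.286
Contributions (O − E)²/E:
  (72 − 66.000)²/66.000 = 0.5455
  (66 − 76.500)²/76.500 = 1.4412
  (30 − 25.500)²/25.500 = 0.7941
  (48 − 47.143)²/47.143 = 0.0156
  (50 − 54.643)²/54.643 = 0.3945
  (22 − 18.214)²/18.214 = 0.7870
  (56 − 62.857)²/62.857 = 0.7480
  (88 − 72.857)²/72.857 = 3.1474
  (16 − 24.286)²/24.286 = 2.8271
χ² = 0.5455 + 1.4412 + 0.7941 + 0.0156 + 0.3945 + 0.7870 + 0.7480 + 3.1474 + 2.8271 = 10.70

10.70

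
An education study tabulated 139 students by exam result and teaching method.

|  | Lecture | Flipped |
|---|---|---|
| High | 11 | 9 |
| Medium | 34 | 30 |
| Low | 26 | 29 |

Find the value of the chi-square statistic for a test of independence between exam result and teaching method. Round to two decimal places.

0.55

Row totals: 20, 64, 55. Column totals: 71, 68. Grand total N = 139.
Expected counts (row total × column total / N):
  High, Lecture: 20×71/139 = 10.216
  High, Flipped: 20×68/139 = 9.784
  Medium, Lecture: 64×71/139 = 32.691
  Medium, Flipped: 64×68/139 = 31.309
  Low, Lecture: 55×71/139 = 28.094
  Low, Flipped: 55×68/139 = 26.906
Contributions (O − E)²/E:
  (11 − 10.216)²/10.216 = 0.0602
  (9 − 9.784)²/9.784 = 0.0628
  (34 − 32.691)²/32.691 = 0.0524
  (30 − 31.309)²/31.309 = 0.0547
  (26 − 28.094)²/28.094 = 0.1561
  (29 − 26.906)²/26.906 = 0.1630
χ² = 0.0602 + 0.0628 + 0.0524 + 0.0547 + 0.1561 + 0.1630 = 0.55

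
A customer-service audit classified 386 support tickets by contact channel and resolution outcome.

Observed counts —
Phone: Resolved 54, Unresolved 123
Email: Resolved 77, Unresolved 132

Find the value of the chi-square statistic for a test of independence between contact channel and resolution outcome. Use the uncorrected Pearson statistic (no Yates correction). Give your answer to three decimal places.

Row totals: 177, 209. Column totals: 131, 255. Grand total N = 386.
Expected counts (row total × column total / N):
  Phone, Resolved: 177×131/386 = 60.0699
  Phone, Unresolved: 177×255/386 = 116.9301
  Email, Resolved: 209×131/386 = 70.9301
  Email, Unresolved: 209×255/386 = 138.0699
Contributions (O − E)²/E:
  (54 − 60.0699)²/60.0699 = 0.6133
  (123 − 116.9301)²/116.9301 = 0.3151
  (77 − 70.9301)²/70.9301 = 0.5194
  (132 − 138.0699)²/138.0699 = 0.2668
χ² = 0.6133 + 0.3151 + 0.5194 + 0.2668 = 1.715

1.715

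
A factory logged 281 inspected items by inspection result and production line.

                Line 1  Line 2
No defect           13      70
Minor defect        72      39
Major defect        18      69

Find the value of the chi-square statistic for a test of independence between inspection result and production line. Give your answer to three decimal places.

63.347

Row totals: 83, 111, 87. Column totals: 103, 178. Grand total N = 281.
Expected counts (row total × column total / N):
  No defect, Line 1: 83×103/281 = 30.4235
  No defect, Line 2: 83×178/281 = 52.5765
  Minor defect, Line 1: 111×103/281 = 40.6868
  Minor defect, Line 2: 111×178/281 = 70.3132
  Major defect, Line 1: 87×103/281 = 31.8897
  Major defect, Line 2: 87×178/281 = 55.1103
Contributions (O − E)²/E:
  (13 − 30.4235)²/30.4235 = 9.9784
  (70 − 52.5765)²/52.5765 = 5.7740
  (72 − 40.6868)²/40.6868 = 24.0991
  (39 − 70.3132)²/70.3132 = 13.9450
  (18 − 31.8897)²/31.8897 = 6.0497
  (69 − 55.1103)²/55.1103 = 3.5007
χ² = 9.9784 + 5.7740 + 24.0991 + 13.9450 + 6.0497 + 3.5007 = 63.347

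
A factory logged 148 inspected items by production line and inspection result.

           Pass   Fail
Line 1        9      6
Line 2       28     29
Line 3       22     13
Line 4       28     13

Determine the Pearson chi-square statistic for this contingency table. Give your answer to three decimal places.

3.975

Row totals: 15, 57, 35, 41. Column totals: 87, 61. Grand total N = 148.
Expected counts (row total × column total / N):
  Line 1, Pass: 15×87/148 = 8.8176
  Line 1, Fail: 15×61/148 = 6.1824
  Line 2, Pass: 57×87/148 = 33.5068
  Line 2, Fail: 57×61/148 = 23.4932
  Line 3, Pass: 35×87/148 = 20.5743
  Line 3, Fail: 35×61/148 = 14.4257
  Line 4, Pass: 41×87/148 = 24.1014
  Line 4, Fail: 41×61/148 = 16.8986
Contributions (O − E)²/E:
  (9 − 8.8176)²/8.8176 = 0.0038
  (6 − 6.1824)²/6.1824 = 0.0054
  (28 − 33.5068)²/33.5068 = 0.9050
  (29 − 23.4932)²/23.4932 = 1.2908
  (22 − 20.5743)²/20.5743 = 0.0988
  (13 − 14.4257)²/14.4257 = 0.1409
  (28 − 24.1014)²/24.1014 = 0.6306
  (13 − 16.8986)²/16.8986 = 0.8994
χ² = 0.0038 + 0.0054 + 0.9050 + 1.2908 + 0.0988 + 0.1409 + 0.6306 + 0.8994 = 3.975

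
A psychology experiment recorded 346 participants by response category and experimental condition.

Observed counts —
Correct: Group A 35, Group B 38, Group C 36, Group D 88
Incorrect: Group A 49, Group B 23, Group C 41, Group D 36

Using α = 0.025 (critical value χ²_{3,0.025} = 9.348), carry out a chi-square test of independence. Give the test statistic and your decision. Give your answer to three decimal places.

21.916; reject H₀

Row totals: 197, 149. Column totals: 84, 61, 77, 124. Grand total N = 346.
Expected counts (row total × column total / N):
  Correct, Group A: 197×84/346 = 47.8266
  Correct, Group B: 197×61/346 = 34.7312
  Correct, Group C: 197×77/346 = 43.8410
  Correct, Group D: 197×124/346 = 70.6012
  Incorrect, Group A: 149×84/346 = 36.1734
  Incorrect, Group B: 149×61/346 = 26.2688
  Incorrect, Group C: 149×77/346 = 33.1590
  Incorrect, Group D: 149×124/346 = 53.3988
Contributions (O − E)²/E:
  (35 − 47.8266)²/47.8266 = 3.4400
  (38 − 34.7312)²/34.7312 = 0.3076
  (36 − 43.8410)²/43.8410 = 1.4024
  (88 − 70.6012)²/70.6012 = 4.2877
  (49 − 36.1734)²/36.1734 = 4.5481
  (23 − 26.2688)²/26.2688 = 0.4068
  (41 − 33.1590)²/33.1590 = 1.8541
  (36 − 53.3988)²/53.3988 = 5.6690
χ² = 3.4400 + 0.3076 + 1.4024 + 4.2877 + 4.5481 + 0.4068 + 1.8541 + 5.6690 = 21.916
df = (2−1)(4−1) = 3. Since 21.916 > 9.348, reject the null hypothesis of independence at α = 0.025.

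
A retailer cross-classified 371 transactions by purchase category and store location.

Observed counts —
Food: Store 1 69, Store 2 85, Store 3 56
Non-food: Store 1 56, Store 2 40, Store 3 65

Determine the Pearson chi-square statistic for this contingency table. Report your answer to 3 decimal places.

Row totals: 210, 161. Column totals: 125, 125, 121. Grand total N = 371.
Expected counts (row total × column total / N):
  Food, Store 1: 210×125/371 = 70.7547
  Food, Store 2: 210×125/371 = 70.7547
  Food, Store 3: 210×121/371 = 68.4906
  Non-food, Store 1: 161×125/371 = 54.2453
  Non-food, Store 2: 161×125/371 = 54.2453
  Non-food, Store 3: 161×121/371 = 52.5094
Contributions (O − E)²/E:
  (69 − 70.7547)²/70.7547 = 0.0435
  (85 − 70.7547)²/70.7547 = 2.8681
  (56 − 68.4906)²/68.4906 = 2.2779
  (56 − 54.2453)²/54.2453 = 0.0568
  (40 − 54.2453)²/54.2453 = 3.7409
  (65 − 52.5094)²/52.5094 = 2.9712
χ² = 0.0435 + 2.8681 + 2.2779 + 0.0568 + 3.7409 + 2.9712 = 11.958

11.958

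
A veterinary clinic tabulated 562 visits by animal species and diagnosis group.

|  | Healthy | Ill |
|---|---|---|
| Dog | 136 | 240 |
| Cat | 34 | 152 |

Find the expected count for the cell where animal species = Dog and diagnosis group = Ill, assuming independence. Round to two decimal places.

262.26

Row total (Dog) = 376; column total (Ill) = 392; grand total N = 562.
Expected count = (row total × column total) / N = 376 × 392 / 562 = 262.26.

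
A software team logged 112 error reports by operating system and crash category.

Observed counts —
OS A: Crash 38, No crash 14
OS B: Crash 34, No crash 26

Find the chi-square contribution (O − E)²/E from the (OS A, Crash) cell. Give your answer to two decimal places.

0.63

Row total (OS A) = 52; column total (Crash) = 72; N = 112.
Expected count E = 52 × 72 / 112 = 33.429.
Contribution = (O − E)²/E = (38 − 33.429)² / 33.429 = 0.63.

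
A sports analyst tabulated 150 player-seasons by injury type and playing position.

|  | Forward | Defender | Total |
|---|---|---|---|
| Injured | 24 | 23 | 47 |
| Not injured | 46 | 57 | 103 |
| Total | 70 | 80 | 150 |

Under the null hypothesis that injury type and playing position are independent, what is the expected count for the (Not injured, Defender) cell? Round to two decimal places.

54.93

Row total (Not injured) = 103; column total (Defender) = 80; grand total N = 150.
Expected count = (row total × column total) / N = 103 × 80 / 150 = 54.93.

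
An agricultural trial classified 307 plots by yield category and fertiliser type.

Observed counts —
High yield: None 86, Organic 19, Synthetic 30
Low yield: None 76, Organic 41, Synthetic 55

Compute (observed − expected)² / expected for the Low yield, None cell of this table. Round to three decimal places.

Row total (Low yield) = 172; column total (None) = 162; N = 307.
Expected count E = 172 × 162 / 307 = 90.7622.
Contribution = (O − E)²/E = (76 − 90.7622)² / 90.7622 = 2.401.

2.401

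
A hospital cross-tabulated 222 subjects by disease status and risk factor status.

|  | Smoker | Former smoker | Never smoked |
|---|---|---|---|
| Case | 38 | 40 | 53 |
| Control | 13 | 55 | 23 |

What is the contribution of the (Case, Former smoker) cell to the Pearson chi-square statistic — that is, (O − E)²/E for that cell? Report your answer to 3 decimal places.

4.600

Row total (Case) = 131; column total (Former smoker) = 95; N = 222.
Expected count E = 131 × 95 / 222 = 56.05856.
Contribution = (O − E)²/E = (40 − 56.05856)² / 56.05856 = 4.600.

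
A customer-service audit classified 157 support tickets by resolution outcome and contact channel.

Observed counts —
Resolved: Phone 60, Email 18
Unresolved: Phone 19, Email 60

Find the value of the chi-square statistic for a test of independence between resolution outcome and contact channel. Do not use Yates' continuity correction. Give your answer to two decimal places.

Row totals: 78, 79. Column totals: 79, 78. Grand total N = 157.
Expected counts (row total × column total / N):
  Resolved, Phone: 78×79/157 = 39.248
  Resolved, Email: 78×78/157 = 38.752
  Unresolved, Phone: 79×79/157 = 39.752
  Unresolved, Email: 79×78/157 = 39.248
Contributions (O − E)²/E:
  (60 − 39.248)²/39.248 = 10.9724
  (18 − 38.752)²/38.752 = 11.1129
  (19 − 39.752)²/39.752 = 10.8333
  (60 − 39.248)²/39.248 = 10.9724
χ² = 10.9724 + 11.1129 + 10.8333 + 10.9724 = 43.89

43.89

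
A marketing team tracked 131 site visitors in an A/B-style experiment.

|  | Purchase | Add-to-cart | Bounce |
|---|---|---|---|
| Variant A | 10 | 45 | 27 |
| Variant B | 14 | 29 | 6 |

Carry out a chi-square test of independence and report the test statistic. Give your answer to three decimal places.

9.799

Row totals: 82, 49. Column totals: 24, 74, 33. Grand total N = 131.
Expected counts (row total × column total / N):
  Variant A, Purchase: 82×24/131 = 15.0229
  Variant A, Add-to-cart: 82×74/131 = 46.3206
  Variant A, Bounce: 82×33/131 = 20.6565
  Variant B, Purchase: 49×24/131 = 8.9771
  Variant B, Add-to-cart: 49×74/131 = 27.6794
  Variant B, Bounce: 49×33/131 = 12.3435
Contributions (O − E)²/E:
  (10 − 15.0229)²/15.0229 = 1.6794
  (45 − 46.3206)²/46.3206 = 0.0377
  (27 − 20.6565)²/20.6565 = 1.9481
  (14 − 8.9771)²/8.9771 = 2.8104
  (29 − 27.6794)²/27.6794 = 0.0630
  (6 − 12.3435)²/12.3435 = 3.2600
χ² = 1.6794 + 0.0377 + 1.9481 + 2.8104 + 0.0630 + 3.2600 = 9.799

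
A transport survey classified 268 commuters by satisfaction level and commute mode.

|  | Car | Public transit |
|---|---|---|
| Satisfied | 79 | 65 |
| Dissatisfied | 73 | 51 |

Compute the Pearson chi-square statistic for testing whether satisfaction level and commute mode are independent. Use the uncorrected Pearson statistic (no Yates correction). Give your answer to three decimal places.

Row totals: 144, 124. Column totals: 152, 116. Grand total N = 268.
Expected counts (row total × column total / N):
  Satisfied, Car: 144×152/268 = 81.6716
  Satisfied, Public transit: 144×116/268 = 62.3284
  Dissatisfied, Car: 124×152/268 = 70.3284
  Dissatisfied, Public transit: 124×116/268 = 53.6716
Contributions (O − E)²/E:
  (79 − 81.6716)²/81.6716 = 0.0874
  (65 − 62.3284)²/62.3284 = 0.1145
  (73 − 70.3284)²/70.3284 = 0.1015
  (51 − 53.6716)²/53.6716 = 0.1330
χ² = 0.0874 + 0.1145 + 0.1015 + 0.1330 = 0.436

0.436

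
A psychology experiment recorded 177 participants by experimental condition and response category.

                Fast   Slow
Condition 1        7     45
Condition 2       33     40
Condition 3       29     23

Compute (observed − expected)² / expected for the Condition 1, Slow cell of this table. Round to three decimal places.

5.551

Row total (Condition 1) = 52; column total (Slow) = 108; N = 177.
Expected count E = 52 × 108 / 177 = 31.7288.
Contribution = (O − E)²/E = (45 − 31.7288)² / 31.7288 = 5.551.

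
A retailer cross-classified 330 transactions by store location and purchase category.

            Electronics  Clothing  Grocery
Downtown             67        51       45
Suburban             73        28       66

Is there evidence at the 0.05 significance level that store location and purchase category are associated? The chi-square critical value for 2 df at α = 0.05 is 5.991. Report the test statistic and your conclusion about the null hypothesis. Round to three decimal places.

10.879; reject H₀

Row totals: 163, 167. Column totals: 140, 79, 111. Grand total N = 330.
Expected counts (row total × column total / N):
  Downtown, Electronics: 163×140/330 = 69.15152
  Downtown, Clothing: 163×79/330 = 39.02121
  Downtown, Grocery: 163×111/330 = 54.82727
  Suburban, Electronics: 167×140/330 = 70.84848
  Suburban, Clothing: 167×79/330 = 39.97879
  Suburban, Grocery: 167×111/330 = 56.17273
Contributions (O − E)²/E:
  (67 − 69.15152)²/69.15152 = 0.0669
  (51 − 39.02121)²/39.02121 = 3.6773
  (45 − 54.82727)²/54.82727 = 1.7614
  (73 − 70.84848)²/70.84848 = 0.0653
  (28 − 39.97879)²/39.97879 = 3.5892
  (66 − 56.17273)²/56.17273 = 1.7193
χ² = 0.0669 + 3.6773 + 1.7614 + 0.0653 + 3.5892 + 1.7193 = 10.879
df = (2−1)(3−1) = 2. Since 10.879 > 5.991, reject the null hypothesis of independence at α = 0.05.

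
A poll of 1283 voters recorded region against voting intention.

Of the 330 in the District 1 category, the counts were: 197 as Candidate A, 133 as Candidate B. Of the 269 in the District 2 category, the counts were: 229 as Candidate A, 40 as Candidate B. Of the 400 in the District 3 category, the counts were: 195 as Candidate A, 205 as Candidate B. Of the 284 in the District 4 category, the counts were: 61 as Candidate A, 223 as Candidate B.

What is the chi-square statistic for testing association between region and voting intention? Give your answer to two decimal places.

Row totals: 330, 269, 400, 284. Column totals: 682, 601. Grand total N = 1283.
Expected counts (row total × column total / N):
  District 1, Candidate A: 330×682/1283 = 175.417
  District 1, Candidate B: 330×601/1283 = 154.583
  District 2, Candidate A: 269×682/1283 = 142.991
  District 2, Candidate B: 269×601/1283 = 126.009
  District 3, Candidate A: 400×682/1283 = 212.627
  District 3, Candidate B: 400×601/1283 = 187.373
  District 4, Candidate A: 284×682/1283 = 150.965
  District 4, Candidate B: 284×601/1283 = 133.035
Contributions (O − E)²/E:
  (197 − 175.417)²/175.417 = 2.6555
  (133 − 154.583)²/154.583 = 3.0134
  (229 − 142.991)²/142.991 = 51.7344
  (40 − 126.009)²/126.009 = 58.7065
  (195 − 212.627)²/212.627 = 1.4613
  (205 − 187.373)²/187.373 = 1.6582
  (61 − 150.965)²/150.965 = 53.6131
  (223 − 133.035)²/133.035 = 60.8389
χ² = 2.6555 + 3.0134 + 51.7344 + 58.7065 + 1.4613 + 1.6582 + 53.6131 + 60.8389 = 233.68

233.68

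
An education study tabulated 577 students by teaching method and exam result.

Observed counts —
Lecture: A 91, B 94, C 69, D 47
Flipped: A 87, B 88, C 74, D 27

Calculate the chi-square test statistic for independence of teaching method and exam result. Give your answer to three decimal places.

4.794

Row totals: 301, 276. Column totals: 178, 182, 143, 74. Grand total N = 577.
Expected counts (row total × column total / N):
  Lecture, A: 301×178/577 = 92.8562
  Lecture, B: 301×182/577 = 94.9428
  Lecture, C: 301×143/577 = 74.5979
  Lecture, D: 301×74/577 = 38.6031
  Flipped, A: 276×178/577 = 85.1438
  Flipped, B: 276×182/577 = 87.0572
  Flipped, C: 276×143/577 = 68.4021
  Flipped, D: 276×74/577 = 35.3969
Contributions (O − E)²/E:
  (91 − 92.8562)²/92.8562 = 0.0371
  (94 − 94.9428)²/94.9428 = 0.0094
  (69 − 74.5979)²/74.5979 = 0.4201
  (47 − 38.6031)²/38.6031 = 1.8265
  (87 − 85.1438)²/85.1438 = 0.0405
  (88 − 87.0572)²/87.0572 = 0.0102
  (74 − 68.4021)²/68.4021 = 0.4581
  (27 − 35.3969)²/35.3969 = 1.9919
χ² = 0.0371 + 0.0094 + 0.4201 + 1.8265 + 0.0405 + 0.0102 + 0.4581 + 1.9919 = 4.794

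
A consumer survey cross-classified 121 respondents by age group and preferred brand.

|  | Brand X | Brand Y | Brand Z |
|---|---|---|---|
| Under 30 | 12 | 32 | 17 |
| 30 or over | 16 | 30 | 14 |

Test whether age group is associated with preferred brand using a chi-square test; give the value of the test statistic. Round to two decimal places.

0.92

Row totals: 61, 60. Column totals: 28, 62, 31. Grand total N = 121.
Expected counts (row total × column total / N):
  Under 30, Brand X: 61×28/121 = 14.116
  Under 30, Brand Y: 61×62/121 = 31.256
  Under 30, Brand Z: 61×31/121 = 15.628
  30 or over, Brand X: 60×28/121 = 13.884
  30 or over, Brand Y: 60×62/121 = 30.744
  30 or over, Brand Z: 60×31/121 = 15.372
Contributions (O − E)²/E:
  (12 − 14.116)²/14.116 = 0.3172
  (32 − 31.256)²/31.256 = 0.0177
  (17 − 15.628)²/15.628 = 0.1204
  (16 − 13.884)²/13.884 = 0.3225
  (30 − 30.744)²/30.744 = 0.0180
  (14 − 15.372)²/15.372 = 0.1225
χ² = 0.3172 + 0.0177 + 0.1204 + 0.3225 + 0.0180 + 0.1225 = 0.92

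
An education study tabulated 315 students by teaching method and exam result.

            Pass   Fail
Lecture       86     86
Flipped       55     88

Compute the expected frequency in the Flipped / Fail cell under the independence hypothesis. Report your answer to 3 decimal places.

Row total (Flipped) = 143; column total (Fail) = 174; grand total N = 315.
Expected count = (row total × column total) / N = 143 × 174 / 315 = 78.990.

78.990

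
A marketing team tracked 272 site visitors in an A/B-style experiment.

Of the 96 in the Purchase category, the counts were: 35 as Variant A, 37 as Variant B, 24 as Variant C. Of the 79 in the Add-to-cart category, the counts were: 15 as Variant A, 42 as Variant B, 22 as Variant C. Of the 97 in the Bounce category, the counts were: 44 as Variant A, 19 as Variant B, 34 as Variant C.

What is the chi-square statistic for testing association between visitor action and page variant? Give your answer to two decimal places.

24.55

Row totals: 96, 79, 97. Column totals: 94, 98, 80. Grand total N = 272.
Expected counts (row total × column total / N):
  Purchase, Variant A: 96×94/272 = 33.176
  Purchase, Variant B: 96×98/272 = 34.588
  Purchase, Variant C: 96×80/272 = 28.235
  Add-to-cart, Variant A: 79×94/272 = 27.301
  Add-to-cart, Variant B: 79×98/272 = 28.463
  Add-to-cart, Variant C: 79×80/272 = 23.235
  Bounce, Variant A: 97×94/272 = 33.522
  Bounce, Variant B: 97×98/272 = 34.949
  Bounce, Variant C: 97×80/272 = 28.529
Contributions (O − E)²/E:
  (35 − 33.176)²/33.176 = 0.1003
  (37 − 34.588)²/34.588 = 0.1682
  (24 − 28.235)²/28.235 = 0.6352
  (15 − 27.301)²/27.301 = 5.5425
  (42 − 28.463)²/28.463 = 6.4382
  (22 − 23.235)²/23.235 = 0.0656
  (44 − 33.522)²/33.522 = 3.2751
  (19 − 34.949)²/34.949 = 7.2783
  (34 − 28.529)²/28.529 = 1.0492
χ² = 0.1003 + 0.1682 + 0.6352 + 5.5425 + 6.4382 + 0.0656 + 3.2751 + 7.2783 + 1.0492 = 24.55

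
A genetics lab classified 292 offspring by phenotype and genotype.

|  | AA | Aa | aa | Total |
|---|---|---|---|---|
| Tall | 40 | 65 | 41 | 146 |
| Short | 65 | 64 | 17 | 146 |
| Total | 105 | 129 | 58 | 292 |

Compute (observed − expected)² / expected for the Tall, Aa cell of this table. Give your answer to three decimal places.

0.004

Row total (Tall) = 146; column total (Aa) = 129; N = 292.
Expected count E = 146 × 129 / 292 = 64.5000.
Contribution = (O − E)²/E = (65 − 64.5000)² / 64.5000 = 0.004.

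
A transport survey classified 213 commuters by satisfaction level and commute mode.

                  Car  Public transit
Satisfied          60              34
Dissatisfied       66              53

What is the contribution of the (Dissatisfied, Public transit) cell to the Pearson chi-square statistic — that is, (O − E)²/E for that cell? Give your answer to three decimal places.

Row total (Dissatisfied) = 119; column total (Public transit) = 87; N = 213.
Expected count E = 119 × 87 / 213 = 48.6056.
Contribution = (O − E)²/E = (53 − 48.6056)² / 48.6056 = 0.397.

0.397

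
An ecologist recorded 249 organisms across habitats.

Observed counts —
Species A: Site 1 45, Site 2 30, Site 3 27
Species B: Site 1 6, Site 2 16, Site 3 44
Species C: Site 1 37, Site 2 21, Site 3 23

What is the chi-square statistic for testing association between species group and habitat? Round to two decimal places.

37.92

Row totals: 102, 66, 81. Column totals: 88, 67, 94. Grand total N = 249.
Expected counts (row total × column total / N):
  Species A, Site 1: 102×88/249 = 36.0482
  Species A, Site 2: 102×67/249 = 27.4458
  Species A, Site 3: 102×94/249 = 38.5060
  Species B, Site 1: 66×88/249 = 23.3253
  Species B, Site 2: 66×67/249 = 17.7590
  Species B, Site 3: 66×94/249 = 24.9157
  Species C, Site 1: 81×88/249 = 28.6265
  Species C, Site 2: 81×67/249 = 21.7952
  Species C, Site 3: 81×94/249 = 30.5783
Contributions (O − E)²/E:
  (45 − 36.0482)²/36.0482 = 2.2230
  (30 − 27.4458)²/27.4458 = 0.2377
  (27 − 38.5060)²/38.5060 = 3.4381
  (6 − 23.3253)²/23.3253 = 12.8687
  (16 − 17.7590)²/17.7590 = 0.1742
  (44 − 24.9157)²/24.9157 = 14.6177
  (37 − 28.6265)²/28.6265 = 2.4493
  (21 − 21.7952)²/21.7952 = 0.0290
  (23 − 30.5783)²/30.5783 = 1.8781
χ² = 2.2230 + 0.2377 + 3.4381 + 12.8687 + 0.1742 + 14.6177 + 2.4493 + 0.0290 + 1.8781 = 37.92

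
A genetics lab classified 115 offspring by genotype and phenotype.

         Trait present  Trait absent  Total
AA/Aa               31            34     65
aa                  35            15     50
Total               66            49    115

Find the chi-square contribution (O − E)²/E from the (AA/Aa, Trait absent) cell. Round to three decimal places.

Row total (AA/Aa) = 65; column total (Trait absent) = 49; N = 115.
Expected count E = 65 × 49 / 115 = 27.6957.
Contribution = (O − E)²/E = (34 − 27.6957)² / 27.6957 = 1.435.

1.435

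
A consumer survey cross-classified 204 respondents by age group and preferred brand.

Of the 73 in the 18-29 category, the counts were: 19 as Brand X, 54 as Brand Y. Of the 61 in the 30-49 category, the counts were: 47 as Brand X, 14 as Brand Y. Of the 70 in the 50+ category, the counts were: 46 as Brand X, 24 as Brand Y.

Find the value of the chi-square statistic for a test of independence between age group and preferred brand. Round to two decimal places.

Row totals: 73, 61, 70. Column totals: 112, 92. Grand total N = 204.
Expected counts (row total × column total / N):
  18-29, Brand X: 73×112/204 = 40.0784
  18-29, Brand Y: 73×92/204 = 32.9216
  30-49, Brand X: 61×112/204 = 33.4902
  30-49, Brand Y: 61×92/204 = 27.5098
  50+, Brand X: 70×112/204 = 38.4314
  50+, Brand Y: 70×92/204 = 31.5686
Contributions (O − E)²/E:
  (19 − 40.0784)²/40.0784 = 11.0857
  (54 − 32.9216)²/32.9216 = 13.4957
  (47 − 33.4902)²/33.4902 = 5.4498
  (14 − 27.5098)²/27.5098 = 6.6345
  (46 − 38.4314)²/38.4314 = 1.4905
  (24 − 31.5686)²/31.5686 = 1.8146
χ² = 11.0857 + 13.4957 + 5.4498 + 6.6345 + 1.4905 + 1.8146 = 39.97

39.97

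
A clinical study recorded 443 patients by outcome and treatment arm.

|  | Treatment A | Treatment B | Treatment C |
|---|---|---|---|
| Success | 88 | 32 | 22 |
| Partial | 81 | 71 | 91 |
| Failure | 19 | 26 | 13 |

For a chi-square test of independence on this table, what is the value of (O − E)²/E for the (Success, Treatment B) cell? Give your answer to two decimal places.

Row total (Success) = 142; column total (Treatment B) = 129; N = 443.
Expected count E = 142 × 129 / 443 = 41.3499.
Contribution = (O − E)²/E = (32 − 41.3499)² / 41.3499 = 2.11.

2.11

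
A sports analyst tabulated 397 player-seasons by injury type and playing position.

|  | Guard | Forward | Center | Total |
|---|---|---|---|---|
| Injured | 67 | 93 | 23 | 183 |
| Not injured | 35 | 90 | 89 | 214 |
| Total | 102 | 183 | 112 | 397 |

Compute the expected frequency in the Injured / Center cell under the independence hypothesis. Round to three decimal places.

Row total (Injured) = 183; column total (Center) = 112; grand total N = 397.
Expected count = (row total × column total) / N = 183 × 112 / 397 = 51.627.

51.627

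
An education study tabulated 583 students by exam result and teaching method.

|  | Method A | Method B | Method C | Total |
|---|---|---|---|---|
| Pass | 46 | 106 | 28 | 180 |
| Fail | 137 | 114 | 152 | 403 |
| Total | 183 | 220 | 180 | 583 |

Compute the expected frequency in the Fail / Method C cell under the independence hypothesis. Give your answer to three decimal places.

124.425

Row total (Fail) = 403; column total (Method C) = 180; grand total N = 583.
Expected count = (row total × column total) / N = 403 × 180 / 583 = 124.425.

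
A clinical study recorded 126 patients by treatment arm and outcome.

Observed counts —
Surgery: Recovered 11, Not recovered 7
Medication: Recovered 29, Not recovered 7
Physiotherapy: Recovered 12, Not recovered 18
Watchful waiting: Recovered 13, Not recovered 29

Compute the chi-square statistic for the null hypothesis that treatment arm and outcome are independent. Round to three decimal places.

21.523

Row totals: 18, 36, 30, 42. Column totals: 65, 61. Grand total N = 126.
Expected counts (row total × column total / N):
  Surgery, Recovered: 18×65/126 = 9.2857
  Surgery, Not recovered: 18×61/126 = 8.7143
  Medication, Recovered: 36×65/126 = 18.5714
  Medication, Not recovered: 36×61/126 = 17.4286
  Physiotherapy, Recovered: 30×65/126 = 15.4762
  Physiotherapy, Not recovered: 30×61/126 = 14.5238
  Watchful waiting, Recovered: 42×65/126 = 21.6667
  Watchful waiting, Not recovered: 42×61/126 = 20.3333
Contributions (O − E)²/E:
  (11 − 9.2857)²/9.2857 = 0.3165
  (7 − 8.7143)²/8.7143 = 0.3372
  (29 − 18.5714)²/18.5714 = 5.8561
  (7 − 17.4286)²/17.4286 = 6.2401
  (12 − 15.4762)²/15.4762 = 0.7808
  (18 − 14.5238)²/14.5238 = 0.8320
  (13 − 21.6667)²/21.6667 = 3.4667
  (29 − 20.3333)²/20.3333 = 3.6940
χ² = 0.3165 + 0.3372 + 5.8561 + 6.2401 + 0.7808 + 0.8320 + 3.4667 + 3.6940 = 21.523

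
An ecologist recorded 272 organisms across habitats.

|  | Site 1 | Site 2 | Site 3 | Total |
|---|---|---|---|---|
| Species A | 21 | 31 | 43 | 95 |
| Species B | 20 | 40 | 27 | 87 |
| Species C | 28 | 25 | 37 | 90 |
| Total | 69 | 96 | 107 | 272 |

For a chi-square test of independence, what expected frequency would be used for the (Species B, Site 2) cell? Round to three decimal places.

30.706

Row total (Species B) = 87; column total (Site 2) = 96; grand total N = 272.
Expected count = (row total × column total) / N = 87 × 96 / 272 = 30.706.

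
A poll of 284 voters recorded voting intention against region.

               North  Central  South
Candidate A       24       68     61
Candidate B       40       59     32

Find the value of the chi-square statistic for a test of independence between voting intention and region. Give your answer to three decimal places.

Row totals: 153, 131. Column totals: 64, 127, 93. Grand total N = 284.
Expected counts (row total × column total / N):
  Candidate A, North: 153×64/284 = 34.4789
  Candidate A, Central: 153×127/284 = 68.4190
  Candidate A, South: 153×93/284 = 50.1021
  Candidate B, North: 131×64/284 = 29.5211
  Candidate B, Central: 131×127/284 = 58.5810
  Candidate B, South: 131×93/284 = 42.8979
Contributions (O − E)²/E:
  (24 − 34.4789)²/34.4789 = 3.1848
  (68 − 68.4190)²/68.4190 = 0.0026
  (61 − 50.1021)²/50.1021 = 2.3704
  (40 − 29.5211)²/29.5211 = 3.7196
  (59 − 58.5810)²/58.5810 = 0.0030
  (32 − 42.8979)²/42.8979 = 2.7685
χ² = 3.1848 + 0.0026 + 2.3704 + 3.7196 + 0.0030 + 2.7685 = 12.049

12.049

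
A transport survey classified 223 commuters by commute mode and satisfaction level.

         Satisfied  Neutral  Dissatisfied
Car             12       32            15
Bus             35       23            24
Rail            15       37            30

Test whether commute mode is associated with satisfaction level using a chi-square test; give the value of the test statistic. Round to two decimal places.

Row totals: 59, 82, 82. Column totals: 62, 92, 69. Grand total N = 223.
Expected counts (row total × column total / N):
  Car, Satisfied: 59×62/223 = 16.404
  Car, Neutral: 59×92/223 = 24.341
  Car, Dissatisfied: 59×69/223 = 18.256
  Bus, Satisfied: 82×62/223 = 22.798
  Bus, Neutral: 82×92/223 = 33.830
  Bus, Dissatisfied: 82×69/223 = 25.372
  Rail, Satisfied: 82×62/223 = 22.798
  Rail, Neutral: 82×92/223 = 33.830
  Rail, Dissatisfied: 82×69/223 = 25.372
Contributions (O − E)²/E:
  (12 − 16.404)²/16.404 = 1.1823
  (32 − 24.341)²/24.341 = 2.4099
  (15 − 18.256)²/18.256 = 0.5807
  (35 − 22.798)²/22.798 = 6.5308
  (23 − 33.830)²/33.830 = 3.4670
  (24 − 25.372)²/25.372 = 0.0742
  (15 − 22.798)²/22.798 = 2.6673
  (37 − 33.830)²/33.830 = 0.2970
  (30 − 25.372)²/25.372 = 0.8442
χ² = 1.1823 + 2.4099 + 0.5807 + 6.5308 + 3.4670 + 0.0742 + 2.6673 + 0.2970 + 0.8442 = 18.05

18.05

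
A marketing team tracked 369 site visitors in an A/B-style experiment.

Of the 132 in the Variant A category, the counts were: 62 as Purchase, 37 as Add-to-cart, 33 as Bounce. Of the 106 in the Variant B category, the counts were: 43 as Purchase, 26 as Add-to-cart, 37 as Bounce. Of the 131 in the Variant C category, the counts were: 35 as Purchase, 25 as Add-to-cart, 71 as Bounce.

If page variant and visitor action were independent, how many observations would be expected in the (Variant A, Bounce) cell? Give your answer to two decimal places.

50.44

Row total (Variant A) = 132; column total (Bounce) = 141; grand total N = 369.
Expected count = (row total × column total) / N = 132 × 141 / 369 = 50.44.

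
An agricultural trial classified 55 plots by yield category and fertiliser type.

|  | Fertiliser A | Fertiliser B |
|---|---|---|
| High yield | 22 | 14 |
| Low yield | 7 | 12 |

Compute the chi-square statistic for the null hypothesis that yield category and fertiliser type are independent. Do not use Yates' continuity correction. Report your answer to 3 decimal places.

2.939

Row totals: 36, 19. Column totals: 29, 26. Grand total N = 55.
Expected counts (row total × column total / N):
  High yield, Fertiliser A: 36×29/55 = 18.9818
  High yield, Fertiliser B: 36×26/55 = 17.0182
  Low yield, Fertiliser A: 19×29/55 = 10.0182
  Low yield, Fertiliser B: 19×26/55 = 8.9818
Contributions (O − E)²/E:
  (22 − 18.9818)²/18.9818 = 0.4799
  (14 − 17.0182)²/17.0182 = 0.5353
  (7 − 10.0182)²/10.0182 = 0.9093
  (12 − 8.9818)²/8.9818 = 1.0142
χ² = 0.4799 + 0.5353 + 0.9093 + 1.0142 = 2.939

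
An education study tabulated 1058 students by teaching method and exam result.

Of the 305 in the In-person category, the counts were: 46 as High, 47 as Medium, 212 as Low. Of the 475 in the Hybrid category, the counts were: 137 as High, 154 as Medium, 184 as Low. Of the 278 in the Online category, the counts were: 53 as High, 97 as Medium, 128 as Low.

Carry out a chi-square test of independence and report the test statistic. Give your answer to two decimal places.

79.11

Row totals: 305, 475, 278. Column totals: 236, 298, 524. Grand total N = 1058.
Expected counts (row total × column total / N):
  In-person, High: 305×236/1058 = 68.034
  In-person, Medium: 305×298/1058 = 85.907
  In-person, Low: 305×524/1058 = 151.059
  Hybrid, High: 475×236/1058 = 105.955
  Hybrid, Medium: 475×298/1058 = 133.790
  Hybrid, Low: 475×524/1058 = 235.255
  Online, High: 278×236/1058 = 62.011
  Online, Medium: 278×298/1058 = 78.302
  Online, Low: 278×524/1058 = 137.686
Contributions (O − E)²/E:
  (46 − 68.034)²/68.034 = 7.1361
  (47 − 85.907)²/85.907 = 17.6209
  (212 − 151.059)²/151.059 = 24.5851
  (137 − 105.955)²/105.955 = 9.0962
  (154 − 133.790)²/133.790 = 3.0529
  (184 − 235.255)²/235.255 = 11.1669
  (53 − 62.011)²/62.011 = 1.3094
  (97 − 78.302)²/78.302 = 4.4650
  (128 − 137.686)²/137.686 = 0.6814
χ² = 7.1361 + 17.6209 + 24.5851 + 9.0962 + 3.0529 + 11.1669 + 1.3094 + 4.4650 + 0.6814 = 79.11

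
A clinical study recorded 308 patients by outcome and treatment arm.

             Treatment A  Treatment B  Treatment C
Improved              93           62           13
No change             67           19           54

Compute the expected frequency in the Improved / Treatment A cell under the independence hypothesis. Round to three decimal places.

87.273

Row total (Improved) = 168; column total (Treatment A) = 160; grand total N = 308.
Expected count = (row total × column total) / N = 168 × 160 / 308 = 87.273.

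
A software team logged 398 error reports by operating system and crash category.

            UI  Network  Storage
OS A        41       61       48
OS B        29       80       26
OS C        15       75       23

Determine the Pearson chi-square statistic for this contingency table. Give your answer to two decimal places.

Row totals: 150, 135, 113. Column totals: 85, 216, 97. Grand total N = 398.
Expected counts (row total × column total / N):
  OS A, UI: 150×85/398 = 32.035
  OS A, Network: 150×216/398 = 81.407
  OS A, Storage: 150×97/398 = 36.558
  OS B, UI: 135×85/398 = 28.832
  OS B, Network: 135×216/398 = 73.266
  OS B, Storage: 135×97/398 = 32.902
  OS C, UI: 113×85/398 = 24.133
  OS C, Network: 113×216/398 = 61.327
  OS C, Storage: 113×97/398 = 27.540
Contributions (O − E)²/E:
  (41 − 32.035)²/32.035 = 2.5089
  (61 − 81.407)²/81.407 = 5.1156
  (48 − 36.558)²/36.558 = 3.5811
  (29 − 28.832)²/28.832 = 0.0010
  (80 − 73.266)²/73.266 = 0.6189
  (26 − 32.902)²/32.902 = 1.4479
  (15 − 24.133)²/24.133 = 3.4563
  (75 − 61.327)²/61.327 = 3.0484
  (23 − 27.540)²/27.540 = 0.7484
χ² = 2.5089 + 5.1156 + 3.5811 + 0.0010 + 0.6189 + 1.4479 + 3.4563 + 3.0484 + 0.7484 = 20.53

20.53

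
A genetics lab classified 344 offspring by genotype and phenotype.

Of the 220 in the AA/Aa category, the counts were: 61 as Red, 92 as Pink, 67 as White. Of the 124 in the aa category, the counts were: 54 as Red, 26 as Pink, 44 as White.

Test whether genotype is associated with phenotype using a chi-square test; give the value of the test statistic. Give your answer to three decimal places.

16.610

Row totals: 220, 124. Column totals: 115, 118, 111. Grand total N = 344.
Expected counts (row total × column total / N):
  AA/Aa, Red: 220×115/344 = 73.5465
  AA/Aa, Pink: 220×118/344 = 75.4651
  AA/Aa, White: 220×111/344 = 70.9884
  aa, Red: 124×115/344 = 41.4535
  aa, Pink: 124×118/344 = 42.5349
  aa, White: 124×111/344 = 40.0116
Contributions (O − E)²/E:
  (61 − 73.5465)²/73.5465 = 2.1403
  (92 − 75.4651)²/75.4651 = 3.6229
  (67 − 70.9884)²/70.9884 = 0.2241
  (54 − 41.4535)²/41.4535 = 3.7974
  (26 − 42.5349)²/42.5349 = 6.4277
  (44 − 40.0116)²/40.0116 = 0.3976
χ² = 2.1403 + 3.6229 + 0.2241 + 3.7974 + 6.4277 + 0.3976 = 16.610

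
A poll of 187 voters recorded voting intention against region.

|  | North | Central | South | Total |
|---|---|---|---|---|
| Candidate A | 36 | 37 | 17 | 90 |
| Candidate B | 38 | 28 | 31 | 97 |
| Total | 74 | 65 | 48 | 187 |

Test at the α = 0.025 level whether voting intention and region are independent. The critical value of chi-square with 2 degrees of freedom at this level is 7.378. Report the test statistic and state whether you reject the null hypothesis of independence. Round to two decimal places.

5.13; fail to reject H₀

Grand total N = 187.
Expected counts (row total × column total / N):
  Candidate A, North: 90×74/187 = 35.615
  Candidate A, Central: 90×65/187 = 31.283
  Candidate A, South: 90×48/187 = 23.102
  Candidate B, North: 97×74/187 = 38.385
  Candidate B, Central: 97×65/187 = 33.717
  Candidate B, South: 97×48/187 = 24.898
Contributions (O − E)²/E:
  (36 − 35.615)²/35.615 = 0.0042
  (37 − 31.283)²/31.283 = 1.0448
  (17 − 23.102)²/23.102 = 1.6117
  (38 − 38.385)²/38.385 = 0.0039
  (28 − 33.717)²/33.717 = 0.9694
  (31 − 24.898)²/24.898 = 1.4955
χ² = 0.0042 + 1.0448 + 1.6117 + 0.0039 + 0.9694 + 1.4955 = 5.13
df = (2−1)(3−1) = 2. Since 5.13 < 7.378, fail to reject the null hypothesis of independence at α = 0.025.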